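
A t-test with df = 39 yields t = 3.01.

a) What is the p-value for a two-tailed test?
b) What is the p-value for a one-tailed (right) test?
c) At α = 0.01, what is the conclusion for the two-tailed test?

Answer: a) 0.0046, b) 0.0023, c) reject H₀

Derivation:
Using t-distribution with df = 39:
a) Two-tailed: p = 2×P(T > 3.01) = 0.0046
b) One-tailed: p = P(T > 3.01) = 0.0023
c) 0.0046 < 0.01, reject H₀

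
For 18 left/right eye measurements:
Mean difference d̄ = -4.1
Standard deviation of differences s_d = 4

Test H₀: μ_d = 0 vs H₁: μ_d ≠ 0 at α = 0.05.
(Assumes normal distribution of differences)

Answer: t = -4.3487, reject H₀

Derivation:
df = n - 1 = 17
SE = s_d/√n = 4/√18 = 0.9428
t = d̄/SE = -4.1/0.9428 = -4.3487
Critical value: t_{0.025,17} = ±2.110
p-value ≈ 0.0004
Decision: reject H₀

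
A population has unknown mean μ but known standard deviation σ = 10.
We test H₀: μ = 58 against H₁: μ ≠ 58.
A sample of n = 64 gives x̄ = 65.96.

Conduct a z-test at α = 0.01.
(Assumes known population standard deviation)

Answer: z = 6.3680, reject H₀

Derivation:
Standard error: SE = σ/√n = 10/√64 = 1.2500
z-statistic: z = (x̄ - μ₀)/SE = (65.96 - 58)/1.2500 = 6.3680
Critical value: ±2.576
p-value < 0.0001
Decision: reject H₀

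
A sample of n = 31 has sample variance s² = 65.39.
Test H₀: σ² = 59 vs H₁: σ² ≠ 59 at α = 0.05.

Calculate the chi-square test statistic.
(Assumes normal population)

Answer: χ² = 33.2492, fail to reject H₀

Derivation:
df = n - 1 = 30
χ² = (n-1)s²/σ₀² = 30×65.39/59 = 33.2492
Critical values: χ²_{0.975,30} = 16.791, χ²_{0.025,30} = 46.979
Rejection region: χ² < 16.791 or χ² > 46.979
Decision: fail to reject H₀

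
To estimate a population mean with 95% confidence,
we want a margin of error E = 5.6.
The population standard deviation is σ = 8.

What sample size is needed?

z_0.025 = 1.960
n = (z×σ/E)² = (1.960×8/5.6)²
n = 7.8400
Round up: n = 8

Answer: n = 8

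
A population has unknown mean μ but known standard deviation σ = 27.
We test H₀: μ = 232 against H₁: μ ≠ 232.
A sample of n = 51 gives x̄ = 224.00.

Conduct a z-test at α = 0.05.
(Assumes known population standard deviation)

Standard error: SE = σ/√n = 27/√51 = 3.7808
z-statistic: z = (x̄ - μ₀)/SE = (224.00 - 232)/3.7808 = -2.1160
Critical value: ±1.960
p-value = 0.0343
Decision: reject H₀

Answer: z = -2.1160, reject H₀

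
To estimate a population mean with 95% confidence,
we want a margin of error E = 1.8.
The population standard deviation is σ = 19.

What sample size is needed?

z_0.025 = 1.960
n = (z×σ/E)² = (1.960×19/1.8)²
n = 428.0301
Round up: n = 429

Answer: n = 429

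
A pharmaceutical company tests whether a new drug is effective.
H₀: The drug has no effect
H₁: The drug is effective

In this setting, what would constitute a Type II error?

Answer: Failing to detect the drug's effect when it actually works

Derivation:
A Type I error (probability α) occurs when we reject a true H₀.
A Type II error (probability β) occurs when we fail to reject a false H₀.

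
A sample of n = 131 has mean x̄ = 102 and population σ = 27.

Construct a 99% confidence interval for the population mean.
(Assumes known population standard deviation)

Answer: (95.9232, 108.0768)

Derivation:
Confidence level: 99%, α = 0.01
z_0.005 = 2.576
SE = σ/√n = 27/√131 = 2.3590
Margin of error = 2.576 × 2.3590 = 6.0768
CI: x̄ ± margin = 102 ± 6.0768
CI: (95.9232, 108.0768)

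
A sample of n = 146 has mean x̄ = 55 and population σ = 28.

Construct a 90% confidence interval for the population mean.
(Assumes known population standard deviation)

Confidence level: 90%, α = 0.1
z_0.05 = 1.645
SE = σ/√n = 28/√146 = 2.3173
Margin of error = 1.645 × 2.3173 = 3.8120
CI: x̄ ± margin = 55 ± 3.8120
CI: (51.1880, 58.8120)

Answer: (51.1880, 58.8120)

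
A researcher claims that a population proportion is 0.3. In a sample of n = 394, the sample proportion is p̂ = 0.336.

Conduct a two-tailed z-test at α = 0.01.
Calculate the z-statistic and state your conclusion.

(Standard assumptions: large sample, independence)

H₀: p = 0.3, H₁: p ≠ 0.3
Standard error: SE = √(p₀(1-p₀)/n) = √(0.3×0.7/394) = 0.023087
z-statistic: z = (p̂ - p₀)/SE = (0.336 - 0.3)/0.023087 = 1.5593
Critical value: z_0.005 = ±2.576
p-value = 0.1189
Decision: fail to reject H₀ at α = 0.01

Answer: z = 1.5593, fail to reject H₀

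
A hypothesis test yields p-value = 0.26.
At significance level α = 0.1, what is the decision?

Answer: fail to reject H₀

Derivation:
Compare p-value to α:
0.26 ≥ 0.1
Decision: fail to reject H₀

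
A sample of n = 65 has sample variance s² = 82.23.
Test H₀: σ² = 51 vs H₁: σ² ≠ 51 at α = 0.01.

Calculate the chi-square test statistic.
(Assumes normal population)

Answer: χ² = 103.1906, reject H₀

Derivation:
df = n - 1 = 64
χ² = (n-1)s²/σ₀² = 64×82.23/51 = 103.1906
Critical values: χ²_{0.995,64} = 38.610, χ²_{0.005,64} = 96.878
Rejection region: χ² < 38.610 or χ² > 96.878
Decision: reject H₀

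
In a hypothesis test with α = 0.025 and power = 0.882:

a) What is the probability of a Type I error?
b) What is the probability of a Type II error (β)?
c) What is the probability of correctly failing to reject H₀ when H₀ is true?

a) Type I error probability = α = 0.025
b) Power = P(reject H₀ | H₁ true) = 1 - β = 0.882, so Type II error probability = β = 1 - Power = 0.118
c) P(fail to reject H₀ | H₀ true) = 1 - α = 0.975

Answer: a) 0.025, b) 0.118, c) 0.975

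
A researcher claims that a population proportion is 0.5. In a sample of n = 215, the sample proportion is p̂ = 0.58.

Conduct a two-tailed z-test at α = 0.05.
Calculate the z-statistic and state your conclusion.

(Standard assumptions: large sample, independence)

Answer: z = 2.3460, reject H₀

Derivation:
H₀: p = 0.5, H₁: p ≠ 0.5
Standard error: SE = √(p₀(1-p₀)/n) = √(0.5×0.5/215) = 0.034100
z-statistic: z = (p̂ - p₀)/SE = (0.58 - 0.5)/0.034100 = 2.3460
Critical value: z_0.025 = ±1.960
p-value = 0.0190
Decision: reject H₀ at α = 0.05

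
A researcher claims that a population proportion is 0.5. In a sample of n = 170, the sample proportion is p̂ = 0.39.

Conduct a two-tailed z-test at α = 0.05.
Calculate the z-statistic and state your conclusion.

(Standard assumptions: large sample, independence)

H₀: p = 0.5, H₁: p ≠ 0.5
Standard error: SE = √(p₀(1-p₀)/n) = √(0.5×0.5/170) = 0.038348
z-statistic: z = (p̂ - p₀)/SE = (0.39 - 0.5)/0.038348 = -2.8685
Critical value: z_0.025 = ±1.960
p-value = 0.0041
Decision: reject H₀ at α = 0.05

Answer: z = -2.8685, reject H₀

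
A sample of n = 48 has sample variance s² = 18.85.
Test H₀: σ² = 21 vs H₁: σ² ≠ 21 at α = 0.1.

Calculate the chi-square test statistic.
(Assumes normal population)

Answer: χ² = 42.1881, fail to reject H₀

Derivation:
df = n - 1 = 47
χ² = (n-1)s²/σ₀² = 47×18.85/21 = 42.1881
Critical values: χ²_{0.95,47} = 32.268, χ²_{0.05,47} = 64.001
Rejection region: χ² < 32.268 or χ² > 64.001
Decision: fail to reject H₀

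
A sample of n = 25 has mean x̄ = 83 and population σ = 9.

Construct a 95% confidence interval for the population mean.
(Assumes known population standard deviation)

Confidence level: 95%, α = 0.05
z_0.025 = 1.960
SE = σ/√n = 9/√25 = 1.8000
Margin of error = 1.960 × 1.8000 = 3.5280
CI: x̄ ± margin = 83 ± 3.5280
CI: (79.4720, 86.5280)

Answer: (79.4720, 86.5280)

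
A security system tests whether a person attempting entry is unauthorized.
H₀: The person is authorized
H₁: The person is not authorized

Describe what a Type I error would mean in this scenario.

Answer: Denying entry to an authorized person

Derivation:
Type I error (α): Rejecting H₀ when H₀ is true
Type II error (β): Failing to reject H₀ when H₁ is true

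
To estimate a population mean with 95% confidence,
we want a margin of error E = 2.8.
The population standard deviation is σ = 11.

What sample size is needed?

Answer: n = 60

Derivation:
z_0.025 = 1.960
n = (z×σ/E)² = (1.960×11/2.8)²
n = 59.2900
Round up: n = 60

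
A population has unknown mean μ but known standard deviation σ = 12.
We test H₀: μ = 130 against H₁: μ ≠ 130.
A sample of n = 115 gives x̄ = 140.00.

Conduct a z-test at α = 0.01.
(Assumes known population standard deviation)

Answer: z = 8.9366, reject H₀

Derivation:
Standard error: SE = σ/√n = 12/√115 = 1.1190
z-statistic: z = (x̄ - μ₀)/SE = (140.00 - 130)/1.1190 = 8.9366
Critical value: ±2.576
p-value < 0.0001
Decision: reject H₀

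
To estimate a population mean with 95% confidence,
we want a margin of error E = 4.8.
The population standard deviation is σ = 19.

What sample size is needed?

Answer: n = 61

Derivation:
z_0.025 = 1.960
n = (z×σ/E)² = (1.960×19/4.8)²
n = 60.1917
Round up: n = 61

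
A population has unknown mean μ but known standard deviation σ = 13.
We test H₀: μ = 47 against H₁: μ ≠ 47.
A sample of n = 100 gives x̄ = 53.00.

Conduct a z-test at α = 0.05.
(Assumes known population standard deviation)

Standard error: SE = σ/√n = 13/√100 = 1.3000
z-statistic: z = (x̄ - μ₀)/SE = (53.00 - 47)/1.3000 = 4.6154
Critical value: ±1.960
p-value < 0.0001
Decision: reject H₀

Answer: z = 4.6154, reject H₀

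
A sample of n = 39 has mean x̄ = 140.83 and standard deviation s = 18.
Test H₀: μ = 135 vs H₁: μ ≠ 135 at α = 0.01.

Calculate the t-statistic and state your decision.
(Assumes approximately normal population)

df = n - 1 = 38
SE = s/√n = 18/√39 = 2.8823
t = (x̄ - μ₀)/SE = (140.83 - 135)/2.8823 = 2.0227
Critical value: t_{0.005,38} = ±2.712
p-value ≈ 0.0502
Decision: fail to reject H₀

Answer: t = 2.0227, fail to reject H₀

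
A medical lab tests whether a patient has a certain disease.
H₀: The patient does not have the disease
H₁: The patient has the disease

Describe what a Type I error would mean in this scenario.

Answer: Diagnosing a healthy patient as having the disease (false positive)

Derivation:
Type I error: rejecting H₀ when it is actually true (false positive).
Type II error: failing to reject H₀ when H₁ is actually true (false negative).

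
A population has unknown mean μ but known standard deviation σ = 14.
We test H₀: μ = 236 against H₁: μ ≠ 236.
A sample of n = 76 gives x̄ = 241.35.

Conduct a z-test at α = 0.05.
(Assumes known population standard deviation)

Answer: z = 3.3315, reject H₀

Derivation:
Standard error: SE = σ/√n = 14/√76 = 1.6059
z-statistic: z = (x̄ - μ₀)/SE = (241.35 - 236)/1.6059 = 3.3315
Critical value: ±1.960
p-value = 0.0009
Decision: reject H₀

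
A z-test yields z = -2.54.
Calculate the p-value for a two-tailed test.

Answer: p-value ≈ 0.0111

Derivation:
For z = -2.54:
p = 2×P(Z > |-2.54|) = 2×(1 - Φ(2.54)) = 0.0111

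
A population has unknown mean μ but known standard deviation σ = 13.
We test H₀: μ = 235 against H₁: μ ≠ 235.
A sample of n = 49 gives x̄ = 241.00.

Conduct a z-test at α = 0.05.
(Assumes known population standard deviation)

Standard error: SE = σ/√n = 13/√49 = 1.8571
z-statistic: z = (x̄ - μ₀)/SE = (241.00 - 235)/1.8571 = 3.2308
Critical value: ±1.960
p-value = 0.0012
Decision: reject H₀

Answer: z = 3.2308, reject H₀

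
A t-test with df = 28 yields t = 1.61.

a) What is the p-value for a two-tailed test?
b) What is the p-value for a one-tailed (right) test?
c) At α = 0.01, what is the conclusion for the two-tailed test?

Using t-distribution with df = 28:
a) Two-tailed: p = 2×P(T > 1.61) = 0.1186
b) One-tailed: p = P(T > 1.61) = 0.0593
c) 0.1186 ≥ 0.01, fail to reject H₀

Answer: a) 0.1186, b) 0.0593, c) fail to reject H₀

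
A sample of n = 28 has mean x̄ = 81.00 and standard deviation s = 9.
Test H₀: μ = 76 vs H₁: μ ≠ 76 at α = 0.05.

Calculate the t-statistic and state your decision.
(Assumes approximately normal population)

df = n - 1 = 27
SE = s/√n = 9/√28 = 1.7008
t = (x̄ - μ₀)/SE = (81.00 - 76)/1.7008 = 2.9398
Critical value: t_{0.025,27} = ±2.052
p-value ≈ 0.0067
Decision: reject H₀

Answer: t = 2.9398, reject H₀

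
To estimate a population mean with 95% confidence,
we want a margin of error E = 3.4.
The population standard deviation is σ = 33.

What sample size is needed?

z_0.025 = 1.960
n = (z×σ/E)² = (1.960×33/3.4)²
n = 361.8947
Round up: n = 362

Answer: n = 362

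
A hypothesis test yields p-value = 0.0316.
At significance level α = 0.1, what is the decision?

Compare p-value to α:
0.0316 < 0.1
Decision: reject H₀

Answer: reject H₀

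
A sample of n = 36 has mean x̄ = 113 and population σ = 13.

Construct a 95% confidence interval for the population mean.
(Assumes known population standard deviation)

Answer: (108.7533, 117.2467)

Derivation:
Confidence level: 95%, α = 0.05
z_0.025 = 1.960
SE = σ/√n = 13/√36 = 2.1667
Margin of error = 1.960 × 2.1667 = 4.2467
CI: x̄ ± margin = 113 ± 4.2467
CI: (108.7533, 117.2467)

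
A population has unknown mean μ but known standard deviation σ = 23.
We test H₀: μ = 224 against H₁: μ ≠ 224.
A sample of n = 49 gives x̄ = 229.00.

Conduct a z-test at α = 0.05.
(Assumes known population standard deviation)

Standard error: SE = σ/√n = 23/√49 = 3.2857
z-statistic: z = (x̄ - μ₀)/SE = (229.00 - 224)/3.2857 = 1.5217
Critical value: ±1.960
p-value = 0.1281
Decision: fail to reject H₀

Answer: z = 1.5217, fail to reject H₀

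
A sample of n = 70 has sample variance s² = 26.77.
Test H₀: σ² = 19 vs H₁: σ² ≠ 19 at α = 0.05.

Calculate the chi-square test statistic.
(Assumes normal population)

df = n - 1 = 69
χ² = (n-1)s²/σ₀² = 69×26.77/19 = 97.2174
Critical values: χ²_{0.975,69} = 47.924, χ²_{0.025,69} = 93.856
Rejection region: χ² < 47.924 or χ² > 93.856
Decision: reject H₀

Answer: χ² = 97.2174, reject H₀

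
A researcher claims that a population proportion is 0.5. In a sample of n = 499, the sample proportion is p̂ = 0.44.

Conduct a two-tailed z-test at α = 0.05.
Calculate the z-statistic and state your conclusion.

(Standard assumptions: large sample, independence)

H₀: p = 0.5, H₁: p ≠ 0.5
Standard error: SE = √(p₀(1-p₀)/n) = √(0.5×0.5/499) = 0.022383
z-statistic: z = (p̂ - p₀)/SE = (0.44 - 0.5)/0.022383 = -2.6806
Critical value: z_0.025 = ±1.960
p-value = 0.0073
Decision: reject H₀ at α = 0.05

Answer: z = -2.6806, reject H₀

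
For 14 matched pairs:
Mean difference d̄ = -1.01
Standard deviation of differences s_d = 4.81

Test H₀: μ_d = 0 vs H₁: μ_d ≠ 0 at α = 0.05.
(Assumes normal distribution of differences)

df = n - 1 = 13
SE = s_d/√n = 4.81/√14 = 1.2855
t = d̄/SE = -1.01/1.2855 = -0.7857
Critical value: t_{0.025,13} = ±2.160
p-value ≈ 0.4461
Decision: fail to reject H₀

Answer: t = -0.7857, fail to reject H₀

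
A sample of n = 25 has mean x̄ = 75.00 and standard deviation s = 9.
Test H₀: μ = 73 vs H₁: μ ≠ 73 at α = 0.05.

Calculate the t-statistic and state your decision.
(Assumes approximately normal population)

df = n - 1 = 24
SE = s/√n = 9/√25 = 1.8000
t = (x̄ - μ₀)/SE = (75.00 - 73)/1.8000 = 1.1111
Critical value: t_{0.025,24} = ±2.064
p-value ≈ 0.2775
Decision: fail to reject H₀

Answer: t = 1.1111, fail to reject H₀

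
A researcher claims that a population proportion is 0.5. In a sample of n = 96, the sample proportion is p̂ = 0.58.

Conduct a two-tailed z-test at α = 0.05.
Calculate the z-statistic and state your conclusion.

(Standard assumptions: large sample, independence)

Answer: z = 1.5677, fail to reject H₀

Derivation:
H₀: p = 0.5, H₁: p ≠ 0.5
Standard error: SE = √(p₀(1-p₀)/n) = √(0.5×0.5/96) = 0.051031
z-statistic: z = (p̂ - p₀)/SE = (0.58 - 0.5)/0.051031 = 1.5677
Critical value: z_0.025 = ±1.960
p-value = 0.1170
Decision: fail to reject H₀ at α = 0.05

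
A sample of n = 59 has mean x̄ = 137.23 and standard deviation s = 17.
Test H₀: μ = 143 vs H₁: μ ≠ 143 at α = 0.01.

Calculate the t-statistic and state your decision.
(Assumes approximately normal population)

Answer: t = -2.6071, fail to reject H₀

Derivation:
df = n - 1 = 58
SE = s/√n = 17/√59 = 2.2132
t = (x̄ - μ₀)/SE = (137.23 - 143)/2.2132 = -2.6071
Critical value: t_{0.005,58} = ±2.663
p-value ≈ 0.0116
Decision: fail to reject H₀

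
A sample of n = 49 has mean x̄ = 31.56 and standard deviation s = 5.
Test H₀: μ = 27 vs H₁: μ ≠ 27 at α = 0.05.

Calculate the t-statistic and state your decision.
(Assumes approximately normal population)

df = n - 1 = 48
SE = s/√n = 5/√49 = 0.7143
t = (x̄ - μ₀)/SE = (31.56 - 27)/0.7143 = 6.3839
Critical value: t_{0.025,48} = ±2.011
p-value < 0.0001
Decision: reject H₀

Answer: t = 6.3839, reject H₀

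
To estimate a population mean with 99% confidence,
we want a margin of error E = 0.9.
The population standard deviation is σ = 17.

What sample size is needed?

z_0.005 = 2.576
n = (z×σ/E)² = (2.576×17/0.9)²
n = 2367.5793
Round up: n = 2368

Answer: n = 2368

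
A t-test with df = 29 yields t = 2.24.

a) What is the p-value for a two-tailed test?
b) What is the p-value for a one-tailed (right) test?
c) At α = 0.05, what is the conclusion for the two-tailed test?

Answer: a) 0.0329, b) 0.0165, c) reject H₀

Derivation:
Using t-distribution with df = 29:
a) Two-tailed: p = 2×P(T > 2.24) = 0.0329
b) One-tailed: p = P(T > 2.24) = 0.0165
c) 0.0329 < 0.05, reject H₀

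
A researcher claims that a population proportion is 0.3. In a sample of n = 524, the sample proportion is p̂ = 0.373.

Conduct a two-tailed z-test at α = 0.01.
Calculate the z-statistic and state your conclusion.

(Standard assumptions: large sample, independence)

Answer: z = 3.6465, reject H₀

Derivation:
H₀: p = 0.3, H₁: p ≠ 0.3
Standard error: SE = √(p₀(1-p₀)/n) = √(0.3×0.7/524) = 0.020019
z-statistic: z = (p̂ - p₀)/SE = (0.373 - 0.3)/0.020019 = 3.6465
Critical value: z_0.005 = ±2.576
p-value = 0.0003
Decision: reject H₀ at α = 0.01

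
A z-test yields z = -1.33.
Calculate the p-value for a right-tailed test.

Answer: p-value ≈ 0.9082

Derivation:
For z = -1.33:
p = P(Z > -1.33) = 1 - Φ(-1.33) = 0.9082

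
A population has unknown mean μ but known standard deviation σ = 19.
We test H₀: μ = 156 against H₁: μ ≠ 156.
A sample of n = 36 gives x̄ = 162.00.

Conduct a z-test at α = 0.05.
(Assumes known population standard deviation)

Standard error: SE = σ/√n = 19/√36 = 3.1667
z-statistic: z = (x̄ - μ₀)/SE = (162.00 - 156)/3.1667 = 1.8947
Critical value: ±1.960
p-value = 0.0581
Decision: fail to reject H₀

Answer: z = 1.8947, fail to reject H₀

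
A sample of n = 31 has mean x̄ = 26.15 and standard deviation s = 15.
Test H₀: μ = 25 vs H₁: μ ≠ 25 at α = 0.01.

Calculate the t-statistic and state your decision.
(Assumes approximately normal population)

Answer: t = 0.4269, fail to reject H₀

Derivation:
df = n - 1 = 30
SE = s/√n = 15/√31 = 2.6941
t = (x̄ - μ₀)/SE = (26.15 - 25)/2.6941 = 0.4269
Critical value: t_{0.005,30} = ±2.750
p-value ≈ 0.6725
Decision: fail to reject H₀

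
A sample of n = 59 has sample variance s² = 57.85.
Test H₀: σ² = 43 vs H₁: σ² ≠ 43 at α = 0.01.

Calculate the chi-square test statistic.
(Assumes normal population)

Answer: χ² = 78.0302, fail to reject H₀

Derivation:
df = n - 1 = 58
χ² = (n-1)s²/σ₀² = 58×57.85/43 = 78.0302
Critical values: χ²_{0.995,58} = 34.008, χ²_{0.005,58} = 89.477
Rejection region: χ² < 34.008 or χ² > 89.477
Decision: fail to reject H₀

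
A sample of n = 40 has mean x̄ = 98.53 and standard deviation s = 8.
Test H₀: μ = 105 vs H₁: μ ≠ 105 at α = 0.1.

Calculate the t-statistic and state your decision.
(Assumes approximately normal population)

Answer: t = -5.1150, reject H₀

Derivation:
df = n - 1 = 39
SE = s/√n = 8/√40 = 1.2649
t = (x̄ - μ₀)/SE = (98.53 - 105)/1.2649 = -5.1150
Critical value: t_{0.05,39} = ±1.685
p-value < 0.0001
Decision: reject H₀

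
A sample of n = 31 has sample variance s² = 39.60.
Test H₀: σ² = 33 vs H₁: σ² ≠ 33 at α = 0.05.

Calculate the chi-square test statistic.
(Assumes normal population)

df = n - 1 = 30
χ² = (n-1)s²/σ₀² = 30×39.60/33 = 36.0000
Critical values: χ²_{0.975,30} = 16.791, χ²_{0.025,30} = 46.979
Rejection region: χ² < 16.791 or χ² > 46.979
Decision: fail to reject H₀

Answer: χ² = 36.0000, fail to reject H₀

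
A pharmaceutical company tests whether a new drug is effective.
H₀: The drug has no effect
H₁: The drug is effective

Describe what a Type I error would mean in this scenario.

Type I error (α): Rejecting H₀ when H₀ is true
Type II error (β): Failing to reject H₀ when H₁ is true

Answer: Concluding the drug is effective when it actually has no effect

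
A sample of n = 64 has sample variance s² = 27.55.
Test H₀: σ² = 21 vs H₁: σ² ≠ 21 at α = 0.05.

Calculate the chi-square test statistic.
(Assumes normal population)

Answer: χ² = 82.6500, fail to reject H₀

Derivation:
df = n - 1 = 63
χ² = (n-1)s²/σ₀² = 63×27.55/21 = 82.6500
Critical values: χ²_{0.975,63} = 42.950, χ²_{0.025,63} = 86.830
Rejection region: χ² < 42.950 or χ² > 86.830
Decision: fail to reject H₀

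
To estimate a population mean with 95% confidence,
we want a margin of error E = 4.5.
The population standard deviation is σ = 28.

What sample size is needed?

z_0.025 = 1.960
n = (z×σ/E)² = (1.960×28/4.5)²
n = 148.7316
Round up: n = 149

Answer: n = 149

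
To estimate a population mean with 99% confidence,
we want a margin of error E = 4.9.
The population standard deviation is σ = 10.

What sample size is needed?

Answer: n = 28

Derivation:
z_0.005 = 2.576
n = (z×σ/E)² = (2.576×10/4.9)²
n = 27.6376
Round up: n = 28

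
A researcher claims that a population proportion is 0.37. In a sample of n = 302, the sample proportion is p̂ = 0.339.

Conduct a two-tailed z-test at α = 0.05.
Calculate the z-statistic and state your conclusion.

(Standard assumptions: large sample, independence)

Answer: z = -1.1158, fail to reject H₀

Derivation:
H₀: p = 0.37, H₁: p ≠ 0.37
Standard error: SE = √(p₀(1-p₀)/n) = √(0.37×0.63/302) = 0.027782
z-statistic: z = (p̂ - p₀)/SE = (0.339 - 0.37)/0.027782 = -1.1158
Critical value: z_0.025 = ±1.960
p-value = 0.2645
Decision: fail to reject H₀ at α = 0.05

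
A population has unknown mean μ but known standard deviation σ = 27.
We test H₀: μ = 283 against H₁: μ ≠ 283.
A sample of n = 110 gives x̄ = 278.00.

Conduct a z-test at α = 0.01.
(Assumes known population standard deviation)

Standard error: SE = σ/√n = 27/√110 = 2.5743
z-statistic: z = (x̄ - μ₀)/SE = (278.00 - 283)/2.5743 = -1.9423
Critical value: ±2.576
p-value = 0.0521
Decision: fail to reject H₀

Answer: z = -1.9423, fail to reject H₀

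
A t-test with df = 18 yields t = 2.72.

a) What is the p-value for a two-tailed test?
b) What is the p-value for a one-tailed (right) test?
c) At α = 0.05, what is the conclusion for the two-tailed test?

Answer: a) 0.0140, b) 0.0070, c) reject H₀

Derivation:
Using t-distribution with df = 18:
a) Two-tailed: p = 2×P(T > 2.72) = 0.0140
b) One-tailed: p = P(T > 2.72) = 0.0070
c) 0.0140 < 0.05, reject H₀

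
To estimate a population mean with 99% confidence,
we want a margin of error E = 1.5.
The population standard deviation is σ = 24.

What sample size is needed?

z_0.005 = 2.576
n = (z×σ/E)² = (2.576×24/1.5)²
n = 1698.7587
Round up: n = 1699

Answer: n = 1699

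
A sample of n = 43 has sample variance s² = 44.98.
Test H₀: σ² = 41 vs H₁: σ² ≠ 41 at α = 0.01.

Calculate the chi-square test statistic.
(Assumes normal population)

df = n - 1 = 42
χ² = (n-1)s²/σ₀² = 42×44.98/41 = 46.0771
Critical values: χ²_{0.995,42} = 22.138, χ²_{0.005,42} = 69.336
Rejection region: χ² < 22.138 or χ² > 69.336
Decision: fail to reject H₀

Answer: χ² = 46.0771, fail to reject H₀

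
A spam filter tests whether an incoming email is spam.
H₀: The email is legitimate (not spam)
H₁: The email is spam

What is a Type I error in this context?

Answer: Marking a legitimate email as spam

Derivation:
A Type I error (probability α) occurs when we reject a true H₀.
A Type II error (probability β) occurs when we fail to reject a false H₀.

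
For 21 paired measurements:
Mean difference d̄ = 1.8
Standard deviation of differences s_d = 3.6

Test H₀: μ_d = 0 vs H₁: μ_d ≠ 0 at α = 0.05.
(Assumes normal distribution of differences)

Answer: t = 2.2912, reject H₀

Derivation:
df = n - 1 = 20
SE = s_d/√n = 3.6/√21 = 0.7856
t = d̄/SE = 1.8/0.7856 = 2.2912
Critical value: t_{0.025,20} = ±2.086
p-value ≈ 0.0329
Decision: reject H₀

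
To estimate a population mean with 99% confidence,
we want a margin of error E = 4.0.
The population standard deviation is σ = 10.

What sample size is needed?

z_0.005 = 2.576
n = (z×σ/E)² = (2.576×10/4.0)²
n = 41.4736
Round up: n = 42

Answer: n = 42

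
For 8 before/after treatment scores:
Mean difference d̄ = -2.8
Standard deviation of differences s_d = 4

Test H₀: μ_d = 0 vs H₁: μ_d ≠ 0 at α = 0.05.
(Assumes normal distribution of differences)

Answer: t = -1.9799, fail to reject H₀

Derivation:
df = n - 1 = 7
SE = s_d/√n = 4/√8 = 1.4142
t = d̄/SE = -2.8/1.4142 = -1.9799
Critical value: t_{0.025,7} = ±2.365
p-value ≈ 0.0882
Decision: fail to reject H₀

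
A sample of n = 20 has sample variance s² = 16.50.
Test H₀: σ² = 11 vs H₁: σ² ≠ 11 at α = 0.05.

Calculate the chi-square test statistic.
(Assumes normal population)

df = n - 1 = 19
χ² = (n-1)s²/σ₀² = 19×16.50/11 = 28.5000
Critical values: χ²_{0.975,19} = 8.907, χ²_{0.025,19} = 32.852
Rejection region: χ² < 8.907 or χ² > 32.852
Decision: fail to reject H₀

Answer: χ² = 28.5000, fail to reject H₀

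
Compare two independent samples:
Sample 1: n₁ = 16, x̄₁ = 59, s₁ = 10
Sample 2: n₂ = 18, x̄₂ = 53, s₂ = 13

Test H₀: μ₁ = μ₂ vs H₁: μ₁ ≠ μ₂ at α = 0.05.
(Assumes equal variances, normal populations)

Answer: t = 1.4938, fail to reject H₀

Derivation:
Pooled variance: s²_p = [15×10² + 17×13²]/(32) = 136.6562
s_p = 11.6900
SE = s_p×√(1/n₁ + 1/n₂) = 11.6900×√(1/16 + 1/18) = 4.0166
t = (x̄₁ - x̄₂)/SE = (59 - 53)/4.0166 = 1.4938
df = 32, t-critical = ±2.037
Decision: fail to reject H₀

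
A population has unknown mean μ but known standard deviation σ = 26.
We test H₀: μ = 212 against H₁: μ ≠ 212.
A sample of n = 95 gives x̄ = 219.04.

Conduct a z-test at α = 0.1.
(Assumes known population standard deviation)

Answer: z = 2.6392, reject H₀

Derivation:
Standard error: SE = σ/√n = 26/√95 = 2.6675
z-statistic: z = (x̄ - μ₀)/SE = (219.04 - 212)/2.6675 = 2.6392
Critical value: ±1.645
p-value = 0.0083
Decision: reject H₀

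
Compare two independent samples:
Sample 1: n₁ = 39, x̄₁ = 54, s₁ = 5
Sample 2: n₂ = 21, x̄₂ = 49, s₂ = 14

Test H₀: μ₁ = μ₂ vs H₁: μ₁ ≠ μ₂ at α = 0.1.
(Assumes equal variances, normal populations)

Pooled variance: s²_p = [38×5² + 20×14²]/(58) = 83.9655
s_p = 9.1633
SE = s_p×√(1/n₁ + 1/n₂) = 9.1633×√(1/39 + 1/21) = 2.4802
t = (x̄₁ - x̄₂)/SE = (54 - 49)/2.4802 = 2.0160
df = 58, t-critical = ±1.672
Decision: reject H₀

Answer: t = 2.0160, reject H₀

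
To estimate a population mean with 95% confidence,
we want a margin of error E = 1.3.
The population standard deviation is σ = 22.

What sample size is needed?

Answer: n = 1101

Derivation:
z_0.025 = 1.960
n = (z×σ/E)² = (1.960×22/1.3)²
n = 1100.1979
Round up: n = 1101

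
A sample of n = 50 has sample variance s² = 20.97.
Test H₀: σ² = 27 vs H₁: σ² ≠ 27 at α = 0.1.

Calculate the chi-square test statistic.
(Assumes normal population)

df = n - 1 = 49
χ² = (n-1)s²/σ₀² = 49×20.97/27 = 38.0567
Critical values: χ²_{0.95,49} = 33.930, χ²_{0.05,49} = 66.339
Rejection region: χ² < 33.930 or χ² > 66.339
Decision: fail to reject H₀

Answer: χ² = 38.0567, fail to reject H₀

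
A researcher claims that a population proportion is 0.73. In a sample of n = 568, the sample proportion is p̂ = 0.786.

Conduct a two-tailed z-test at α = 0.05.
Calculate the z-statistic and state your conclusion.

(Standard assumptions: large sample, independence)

H₀: p = 0.73, H₁: p ≠ 0.73
Standard error: SE = √(p₀(1-p₀)/n) = √(0.73×0.27/568) = 0.018628
z-statistic: z = (p̂ - p₀)/SE = (0.786 - 0.73)/0.018628 = 3.0062
Critical value: z_0.025 = ±1.960
p-value = 0.0026
Decision: reject H₀ at α = 0.05

Answer: z = 3.0062, reject H₀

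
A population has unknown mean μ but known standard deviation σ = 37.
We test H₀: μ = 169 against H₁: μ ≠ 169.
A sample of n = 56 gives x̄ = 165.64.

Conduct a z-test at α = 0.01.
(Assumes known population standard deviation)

Standard error: SE = σ/√n = 37/√56 = 4.9443
z-statistic: z = (x̄ - μ₀)/SE = (165.64 - 169)/4.9443 = -0.6796
Critical value: ±2.576
p-value = 0.4968
Decision: fail to reject H₀

Answer: z = -0.6796, fail to reject H₀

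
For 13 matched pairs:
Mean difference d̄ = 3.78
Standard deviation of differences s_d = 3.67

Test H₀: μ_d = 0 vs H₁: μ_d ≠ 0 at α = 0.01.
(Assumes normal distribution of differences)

df = n - 1 = 12
SE = s_d/√n = 3.67/√13 = 1.0179
t = d̄/SE = 3.78/1.0179 = 3.7135
Critical value: t_{0.005,12} = ±3.055
p-value ≈ 0.0030
Decision: reject H₀

Answer: t = 3.7135, reject H₀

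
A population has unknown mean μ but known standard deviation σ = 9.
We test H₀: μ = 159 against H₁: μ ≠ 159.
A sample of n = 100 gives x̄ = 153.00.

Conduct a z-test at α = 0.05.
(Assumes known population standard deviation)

Answer: z = -6.6667, reject H₀

Derivation:
Standard error: SE = σ/√n = 9/√100 = 0.9000
z-statistic: z = (x̄ - μ₀)/SE = (153.00 - 159)/0.9000 = -6.6667
Critical value: ±1.960
p-value < 0.0001
Decision: reject H₀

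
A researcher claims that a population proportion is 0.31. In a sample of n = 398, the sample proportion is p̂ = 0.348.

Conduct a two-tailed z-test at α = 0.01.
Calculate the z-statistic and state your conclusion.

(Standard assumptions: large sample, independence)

H₀: p = 0.31, H₁: p ≠ 0.31
Standard error: SE = √(p₀(1-p₀)/n) = √(0.31×0.69/398) = 0.023183
z-statistic: z = (p̂ - p₀)/SE = (0.348 - 0.31)/0.023183 = 1.6391
Critical value: z_0.005 = ±2.576
p-value = 0.1012
Decision: fail to reject H₀ at α = 0.01

Answer: z = 1.6391, fail to reject H₀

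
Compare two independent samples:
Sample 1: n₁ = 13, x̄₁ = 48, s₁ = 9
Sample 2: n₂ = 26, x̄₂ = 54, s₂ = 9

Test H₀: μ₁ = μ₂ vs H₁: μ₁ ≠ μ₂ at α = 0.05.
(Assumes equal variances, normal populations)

Answer: t = -1.9626, fail to reject H₀

Derivation:
Pooled variance: s²_p = [12×9² + 25×9²]/(37) = 81.0000
s_p = 9.0000
SE = s_p×√(1/n₁ + 1/n₂) = 9.0000×√(1/13 + 1/26) = 3.0571
t = (x̄₁ - x̄₂)/SE = (48 - 54)/3.0571 = -1.9626
df = 37, t-critical = ±2.026
Decision: fail to reject H₀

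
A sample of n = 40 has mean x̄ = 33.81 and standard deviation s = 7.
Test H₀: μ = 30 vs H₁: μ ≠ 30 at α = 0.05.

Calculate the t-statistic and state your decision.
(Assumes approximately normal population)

Answer: t = 3.4424, reject H₀

Derivation:
df = n - 1 = 39
SE = s/√n = 7/√40 = 1.1068
t = (x̄ - μ₀)/SE = (33.81 - 30)/1.1068 = 3.4424
Critical value: t_{0.025,39} = ±2.023
p-value ≈ 0.0014
Decision: reject H₀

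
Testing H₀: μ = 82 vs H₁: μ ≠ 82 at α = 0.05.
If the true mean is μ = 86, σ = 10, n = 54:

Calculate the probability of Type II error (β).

SE = σ/√n = 10/√54 = 1.3608
Critical values: μ₀ ± z_0.025×SE = 82 ± 1.960×1.3608
Acceptance region: (79.3328, 84.6672)
Under H₁ (μ = 86): z_high = (84.6672 - 86)/1.3608 = -0.9794, z_low = (79.3328 - 86)/1.3608 = -4.8995
β = P(not reject | H₁) = Φ(-0.9794) - Φ(-4.8995) ≈ 0.1637

Answer: β ≈ 0.1637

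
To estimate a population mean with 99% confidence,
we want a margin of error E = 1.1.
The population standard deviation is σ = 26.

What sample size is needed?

z_0.005 = 2.576
n = (z×σ/E)² = (2.576×26/1.1)²
n = 3707.2600
Round up: n = 3708

Answer: n = 3708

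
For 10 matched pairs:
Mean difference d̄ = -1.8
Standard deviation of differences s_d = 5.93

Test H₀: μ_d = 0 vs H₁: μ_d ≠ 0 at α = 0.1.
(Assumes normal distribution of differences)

Answer: t = -0.9599, fail to reject H₀

Derivation:
df = n - 1 = 9
SE = s_d/√n = 5.93/√10 = 1.8752
t = d̄/SE = -1.8/1.8752 = -0.9599
Critical value: t_{0.05,9} = ±1.833
p-value ≈ 0.3622
Decision: fail to reject H₀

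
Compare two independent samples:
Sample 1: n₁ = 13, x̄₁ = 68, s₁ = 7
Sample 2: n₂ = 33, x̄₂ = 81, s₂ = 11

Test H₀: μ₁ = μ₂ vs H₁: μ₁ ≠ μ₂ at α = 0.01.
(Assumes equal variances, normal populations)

Pooled variance: s²_p = [12×7² + 32×11²]/(44) = 101.3636
s_p = 10.0679
SE = s_p×√(1/n₁ + 1/n₂) = 10.0679×√(1/13 + 1/33) = 3.2968
t = (x̄₁ - x̄₂)/SE = (68 - 81)/3.2968 = -3.9432
df = 44, t-critical = ±2.692
Decision: reject H₀

Answer: t = -3.9432, reject H₀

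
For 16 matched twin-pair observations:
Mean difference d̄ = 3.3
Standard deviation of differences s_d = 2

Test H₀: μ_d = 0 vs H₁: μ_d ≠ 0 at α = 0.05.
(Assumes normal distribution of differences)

df = n - 1 = 15
SE = s_d/√n = 2/√16 = 0.5000
t = d̄/SE = 3.3/0.5000 = 6.6000
Critical value: t_{0.025,15} = ±2.131
p-value < 0.0001
Decision: reject H₀

Answer: t = 6.6000, reject H₀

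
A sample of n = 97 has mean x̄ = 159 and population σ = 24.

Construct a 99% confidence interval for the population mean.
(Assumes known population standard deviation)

Answer: (152.7228, 165.2772)

Derivation:
Confidence level: 99%, α = 0.01
z_0.005 = 2.576
SE = σ/√n = 24/√97 = 2.4368
Margin of error = 2.576 × 2.4368 = 6.2772
CI: x̄ ± margin = 159 ± 6.2772
CI: (152.7228, 165.2772)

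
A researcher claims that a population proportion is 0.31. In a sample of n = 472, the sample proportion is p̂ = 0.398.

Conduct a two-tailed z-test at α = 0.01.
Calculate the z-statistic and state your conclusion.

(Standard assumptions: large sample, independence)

Answer: z = 4.1338, reject H₀

Derivation:
H₀: p = 0.31, H₁: p ≠ 0.31
Standard error: SE = √(p₀(1-p₀)/n) = √(0.31×0.69/472) = 0.021288
z-statistic: z = (p̂ - p₀)/SE = (0.398 - 0.31)/0.021288 = 4.1338
Critical value: z_0.005 = ±2.576
p-value < 0.0001
Decision: reject H₀ at α = 0.01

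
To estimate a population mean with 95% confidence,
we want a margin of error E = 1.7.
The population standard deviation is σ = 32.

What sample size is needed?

z_0.025 = 1.960
n = (z×σ/E)² = (1.960×32/1.7)²
n = 1361.1759
Round up: n = 1362

Answer: n = 1362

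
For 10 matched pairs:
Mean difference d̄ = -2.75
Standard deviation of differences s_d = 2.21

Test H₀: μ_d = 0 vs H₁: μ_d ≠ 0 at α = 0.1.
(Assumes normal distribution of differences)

Answer: t = -3.9348, reject H₀

Derivation:
df = n - 1 = 9
SE = s_d/√n = 2.21/√10 = 0.6989
t = d̄/SE = -2.75/0.6989 = -3.9348
Critical value: t_{0.05,9} = ±1.833
p-value ≈ 0.0034
Decision: reject H₀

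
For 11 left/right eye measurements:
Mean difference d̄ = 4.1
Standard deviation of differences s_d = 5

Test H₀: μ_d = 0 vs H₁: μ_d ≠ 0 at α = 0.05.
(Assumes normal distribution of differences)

df = n - 1 = 10
SE = s_d/√n = 5/√11 = 1.5076
t = d̄/SE = 4.1/1.5076 = 2.7196
Critical value: t_{0.025,10} = ±2.228
p-value ≈ 0.0216
Decision: reject H₀

Answer: t = 2.7196, reject H₀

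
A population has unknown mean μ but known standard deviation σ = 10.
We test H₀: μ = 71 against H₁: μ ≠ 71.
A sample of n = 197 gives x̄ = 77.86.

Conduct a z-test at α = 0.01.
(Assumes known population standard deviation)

Standard error: SE = σ/√n = 10/√197 = 0.7125
z-statistic: z = (x̄ - μ₀)/SE = (77.86 - 71)/0.7125 = 9.6281
Critical value: ±2.576
p-value < 0.0001
Decision: reject H₀

Answer: z = 9.6281, reject H₀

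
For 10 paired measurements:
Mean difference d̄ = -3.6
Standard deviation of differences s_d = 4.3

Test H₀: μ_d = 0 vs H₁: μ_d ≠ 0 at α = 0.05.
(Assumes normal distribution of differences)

df = n - 1 = 9
SE = s_d/√n = 4.3/√10 = 1.3598
t = d̄/SE = -3.6/1.3598 = -2.6474
Critical value: t_{0.025,9} = ±2.262
p-value ≈ 0.0266
Decision: reject H₀

Answer: t = -2.6474, reject H₀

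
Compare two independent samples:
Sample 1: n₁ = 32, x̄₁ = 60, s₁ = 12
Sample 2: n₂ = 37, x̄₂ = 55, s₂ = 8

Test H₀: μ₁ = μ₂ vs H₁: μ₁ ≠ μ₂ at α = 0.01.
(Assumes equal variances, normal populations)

Pooled variance: s²_p = [31×12² + 36×8²]/(67) = 101.0149
s_p = 10.0506
SE = s_p×√(1/n₁ + 1/n₂) = 10.0506×√(1/32 + 1/37) = 2.4263
t = (x̄₁ - x̄₂)/SE = (60 - 55)/2.4263 = 2.0608
df = 67, t-critical = ±2.651
Decision: fail to reject H₀

Answer: t = 2.0608, fail to reject H₀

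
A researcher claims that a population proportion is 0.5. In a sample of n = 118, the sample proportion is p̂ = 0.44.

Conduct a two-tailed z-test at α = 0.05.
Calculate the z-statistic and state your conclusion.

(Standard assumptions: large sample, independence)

H₀: p = 0.5, H₁: p ≠ 0.5
Standard error: SE = √(p₀(1-p₀)/n) = √(0.5×0.5/118) = 0.046029
z-statistic: z = (p̂ - p₀)/SE = (0.44 - 0.5)/0.046029 = -1.3035
Critical value: z_0.025 = ±1.960
p-value = 0.1924
Decision: fail to reject H₀ at α = 0.05

Answer: z = -1.3035, fail to reject H₀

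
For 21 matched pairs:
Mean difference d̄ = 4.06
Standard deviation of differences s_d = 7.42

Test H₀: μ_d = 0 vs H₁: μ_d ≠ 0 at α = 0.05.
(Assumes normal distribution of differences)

Answer: t = 2.5074, reject H₀

Derivation:
df = n - 1 = 20
SE = s_d/√n = 7.42/√21 = 1.6192
t = d̄/SE = 4.06/1.6192 = 2.5074
Critical value: t_{0.025,20} = ±2.086
p-value ≈ 0.0209
Decision: reject H₀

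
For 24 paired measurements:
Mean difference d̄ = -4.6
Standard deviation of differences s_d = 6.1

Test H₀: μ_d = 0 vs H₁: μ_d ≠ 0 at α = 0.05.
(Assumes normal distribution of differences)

Answer: t = -3.6942, reject H₀

Derivation:
df = n - 1 = 23
SE = s_d/√n = 6.1/√24 = 1.2452
t = d̄/SE = -4.6/1.2452 = -3.6942
Critical value: t_{0.025,23} = ±2.069
p-value ≈ 0.0012
Decision: reject H₀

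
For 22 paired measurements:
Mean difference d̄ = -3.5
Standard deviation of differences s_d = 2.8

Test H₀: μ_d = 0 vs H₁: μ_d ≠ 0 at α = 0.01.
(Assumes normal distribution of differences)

Answer: t = -5.8626, reject H₀

Derivation:
df = n - 1 = 21
SE = s_d/√n = 2.8/√22 = 0.5970
t = d̄/SE = -3.5/0.5970 = -5.8626
Critical value: t_{0.005,21} = ±2.831
p-value < 0.0001
Decision: reject H₀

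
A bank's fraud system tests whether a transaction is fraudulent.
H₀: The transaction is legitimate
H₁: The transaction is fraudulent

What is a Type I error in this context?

Answer: Blocking a legitimate transaction as fraud

Derivation:
A Type I error (probability α) occurs when we reject a true H₀.
A Type II error (probability β) occurs when we fail to reject a false H₀.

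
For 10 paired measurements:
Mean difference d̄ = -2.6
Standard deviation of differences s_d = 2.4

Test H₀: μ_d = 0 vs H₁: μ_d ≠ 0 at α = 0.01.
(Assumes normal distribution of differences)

df = n - 1 = 9
SE = s_d/√n = 2.4/√10 = 0.7589
t = d̄/SE = -2.6/0.7589 = -3.4260
Critical value: t_{0.005,9} = ±3.250
p-value ≈ 0.0076
Decision: reject H₀

Answer: t = -3.4260, reject H₀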